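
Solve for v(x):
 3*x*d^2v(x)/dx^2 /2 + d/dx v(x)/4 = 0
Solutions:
 v(x) = C1 + C2*x^(5/6)


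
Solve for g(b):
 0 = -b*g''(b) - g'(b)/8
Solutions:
 g(b) = C1 + C2*b^(7/8)


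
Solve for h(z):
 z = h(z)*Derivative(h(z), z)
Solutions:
 h(z) = -sqrt(C1 + z^2)
 h(z) = sqrt(C1 + z^2)


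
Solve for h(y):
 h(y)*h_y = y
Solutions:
 h(y) = -sqrt(C1 + y^2)
 h(y) = sqrt(C1 + y^2)


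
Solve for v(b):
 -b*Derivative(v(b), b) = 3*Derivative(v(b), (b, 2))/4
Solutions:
 v(b) = C1 + C2*erf(sqrt(6)*b/3)


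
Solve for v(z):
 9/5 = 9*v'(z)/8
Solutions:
 v(z) = C1 + 8*z/5


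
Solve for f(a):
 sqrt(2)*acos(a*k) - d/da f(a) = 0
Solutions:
 f(a) = C1 + sqrt(2)*Piecewise((a*acos(a*k) - sqrt(-a^2*k^2 + 1)/k, Ne(k, 0)), (pi*a/2, True))


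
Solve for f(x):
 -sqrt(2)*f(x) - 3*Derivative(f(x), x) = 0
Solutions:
 f(x) = C1*exp(-sqrt(2)*x/3)


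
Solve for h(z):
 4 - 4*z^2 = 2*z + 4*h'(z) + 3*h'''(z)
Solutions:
 h(z) = C1 + C2*sin(2*sqrt(3)*z/3) + C3*cos(2*sqrt(3)*z/3) - z^3/3 - z^2/4 + 5*z/2


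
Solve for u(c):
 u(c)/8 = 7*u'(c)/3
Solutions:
 u(c) = C1*exp(3*c/56)


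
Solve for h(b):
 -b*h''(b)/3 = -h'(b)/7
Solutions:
 h(b) = C1 + C2*b^(10/7)


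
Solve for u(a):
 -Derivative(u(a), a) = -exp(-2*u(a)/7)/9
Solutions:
 u(a) = 7*log(-sqrt(C1 + a)) - 7*log(21) + 7*log(14)/2
 u(a) = 7*log(C1 + a)/2 - 7*log(21) + 7*log(14)/2


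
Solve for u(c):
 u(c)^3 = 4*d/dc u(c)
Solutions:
 u(c) = -sqrt(2)*sqrt(-1/(C1 + c))
 u(c) = sqrt(2)*sqrt(-1/(C1 + c))


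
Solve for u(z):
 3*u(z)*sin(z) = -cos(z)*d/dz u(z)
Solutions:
 u(z) = C1*cos(z)^3


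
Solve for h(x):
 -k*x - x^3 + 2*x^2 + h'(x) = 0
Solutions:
 h(x) = C1 + k*x^2/2 + x^4/4 - 2*x^3/3


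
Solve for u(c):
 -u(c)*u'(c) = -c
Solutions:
 u(c) = -sqrt(C1 + c^2)
 u(c) = sqrt(C1 + c^2)


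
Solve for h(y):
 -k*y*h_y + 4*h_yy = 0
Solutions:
 h(y) = Piecewise((-sqrt(2)*sqrt(pi)*C1*erf(sqrt(2)*y*sqrt(-k)/4)/sqrt(-k) - C2, (k > 0) | (k < 0)), (-C1*y - C2, True))


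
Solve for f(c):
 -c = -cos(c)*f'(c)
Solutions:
 f(c) = C1 + Integral(c/cos(c), c)


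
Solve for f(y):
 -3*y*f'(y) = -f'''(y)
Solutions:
 f(y) = C1 + Integral(C2*airyai(3^(1/3)*y) + C3*airybi(3^(1/3)*y), y)


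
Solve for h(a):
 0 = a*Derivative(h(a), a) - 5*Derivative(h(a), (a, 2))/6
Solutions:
 h(a) = C1 + C2*erfi(sqrt(15)*a/5)


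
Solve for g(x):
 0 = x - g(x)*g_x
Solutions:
 g(x) = -sqrt(C1 + x^2)
 g(x) = sqrt(C1 + x^2)


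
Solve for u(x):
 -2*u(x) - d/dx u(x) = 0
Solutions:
 u(x) = C1*exp(-2*x)


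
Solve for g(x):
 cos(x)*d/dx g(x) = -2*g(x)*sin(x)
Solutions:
 g(x) = C1*cos(x)^2


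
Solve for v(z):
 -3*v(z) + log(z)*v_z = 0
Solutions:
 v(z) = C1*exp(3*li(z))


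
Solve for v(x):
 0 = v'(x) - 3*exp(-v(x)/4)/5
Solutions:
 v(x) = 4*log(C1 + 3*x/20)


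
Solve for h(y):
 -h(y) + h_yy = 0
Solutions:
 h(y) = C1*exp(-y) + C2*exp(y)


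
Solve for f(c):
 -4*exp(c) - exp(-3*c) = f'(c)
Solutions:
 f(c) = C1 - 4*exp(c) + exp(-3*c)/3


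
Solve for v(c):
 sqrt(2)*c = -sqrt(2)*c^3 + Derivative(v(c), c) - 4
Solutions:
 v(c) = C1 + sqrt(2)*c^4/4 + sqrt(2)*c^2/2 + 4*c


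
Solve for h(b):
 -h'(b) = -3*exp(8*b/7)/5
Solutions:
 h(b) = C1 + 21*exp(8*b/7)/40


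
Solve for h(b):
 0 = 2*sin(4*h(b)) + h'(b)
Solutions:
 h(b) = -acos((-C1 - exp(16*b))/(C1 - exp(16*b)))/4 + pi/2
 h(b) = acos((-C1 - exp(16*b))/(C1 - exp(16*b)))/4


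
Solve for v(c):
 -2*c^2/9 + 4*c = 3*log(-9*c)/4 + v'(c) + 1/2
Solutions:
 v(c) = C1 - 2*c^3/27 + 2*c^2 - 3*c*log(-c)/4 + c*(1 - 6*log(3))/4


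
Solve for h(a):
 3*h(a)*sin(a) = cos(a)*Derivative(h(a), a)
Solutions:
 h(a) = C1/cos(a)^3


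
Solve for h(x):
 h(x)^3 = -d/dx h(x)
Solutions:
 h(x) = -sqrt(2)*sqrt(-1/(C1 - x))/2
 h(x) = sqrt(2)*sqrt(-1/(C1 - x))/2


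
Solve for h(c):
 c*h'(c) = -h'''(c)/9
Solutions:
 h(c) = C1 + Integral(C2*airyai(-3^(2/3)*c) + C3*airybi(-3^(2/3)*c), c)


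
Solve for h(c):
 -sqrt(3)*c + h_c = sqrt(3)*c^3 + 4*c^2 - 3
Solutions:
 h(c) = C1 + sqrt(3)*c^4/4 + 4*c^3/3 + sqrt(3)*c^2/2 - 3*c


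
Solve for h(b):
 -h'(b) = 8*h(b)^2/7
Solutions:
 h(b) = 7/(C1 + 8*b)


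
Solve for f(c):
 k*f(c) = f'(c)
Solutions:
 f(c) = C1*exp(c*k)


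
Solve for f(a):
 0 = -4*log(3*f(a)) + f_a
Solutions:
 -Integral(1/(log(_y) + log(3)), (_y, f(a)))/4 = C1 - a


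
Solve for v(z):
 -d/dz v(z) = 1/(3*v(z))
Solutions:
 v(z) = -sqrt(C1 - 6*z)/3
 v(z) = sqrt(C1 - 6*z)/3


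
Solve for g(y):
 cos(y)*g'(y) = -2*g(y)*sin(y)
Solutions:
 g(y) = C1*cos(y)^2


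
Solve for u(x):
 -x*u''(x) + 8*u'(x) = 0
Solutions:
 u(x) = C1 + C2*x^9


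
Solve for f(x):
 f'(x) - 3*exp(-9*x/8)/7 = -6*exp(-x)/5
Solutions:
 f(x) = C1 + 6*exp(-x)/5 - 8*exp(-9*x/8)/21


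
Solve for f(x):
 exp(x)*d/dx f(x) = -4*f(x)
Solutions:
 f(x) = C1*exp(4*exp(-x))


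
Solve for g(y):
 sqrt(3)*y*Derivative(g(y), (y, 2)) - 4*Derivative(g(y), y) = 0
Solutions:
 g(y) = C1 + C2*y^(1 + 4*sqrt(3)/3)


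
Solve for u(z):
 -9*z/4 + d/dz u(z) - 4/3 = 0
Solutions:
 u(z) = C1 + 9*z^2/8 + 4*z/3


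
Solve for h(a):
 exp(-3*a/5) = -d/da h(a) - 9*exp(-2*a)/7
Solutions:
 h(a) = C1 + 9*exp(-2*a)/14 + 5*exp(-3*a/5)/3


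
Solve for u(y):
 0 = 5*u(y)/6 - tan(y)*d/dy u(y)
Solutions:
 u(y) = C1*sin(y)^(5/6)


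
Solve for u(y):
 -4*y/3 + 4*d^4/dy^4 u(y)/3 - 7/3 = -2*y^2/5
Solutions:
 u(y) = C1 + C2*y + C3*y^2 + C4*y^3 - y^6/1200 + y^5/120 + 7*y^4/96


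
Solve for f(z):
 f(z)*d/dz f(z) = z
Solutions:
 f(z) = -sqrt(C1 + z^2)
 f(z) = sqrt(C1 + z^2)


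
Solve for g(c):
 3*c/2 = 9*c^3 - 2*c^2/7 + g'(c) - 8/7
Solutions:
 g(c) = C1 - 9*c^4/4 + 2*c^3/21 + 3*c^2/4 + 8*c/7


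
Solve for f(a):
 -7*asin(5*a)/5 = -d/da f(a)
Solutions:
 f(a) = C1 + 7*a*asin(5*a)/5 + 7*sqrt(1 - 25*a^2)/25


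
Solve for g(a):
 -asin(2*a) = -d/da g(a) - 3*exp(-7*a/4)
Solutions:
 g(a) = C1 + a*asin(2*a) + sqrt(1 - 4*a^2)/2 + 12*exp(-7*a/4)/7


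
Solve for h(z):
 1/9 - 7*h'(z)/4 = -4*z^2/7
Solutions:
 h(z) = C1 + 16*z^3/147 + 4*z/63


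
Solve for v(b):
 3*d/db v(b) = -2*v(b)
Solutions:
 v(b) = C1*exp(-2*b/3)


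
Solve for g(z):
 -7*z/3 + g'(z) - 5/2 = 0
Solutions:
 g(z) = C1 + 7*z^2/6 + 5*z/2


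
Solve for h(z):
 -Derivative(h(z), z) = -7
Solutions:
 h(z) = C1 + 7*z


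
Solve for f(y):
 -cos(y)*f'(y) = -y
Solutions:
 f(y) = C1 + Integral(y/cos(y), y)


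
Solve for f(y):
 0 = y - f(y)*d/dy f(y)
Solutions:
 f(y) = -sqrt(C1 + y^2)
 f(y) = sqrt(C1 + y^2)


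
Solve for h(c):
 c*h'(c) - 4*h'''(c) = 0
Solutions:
 h(c) = C1 + Integral(C2*airyai(2^(1/3)*c/2) + C3*airybi(2^(1/3)*c/2), c)


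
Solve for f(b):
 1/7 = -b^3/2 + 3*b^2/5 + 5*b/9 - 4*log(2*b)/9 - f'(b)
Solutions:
 f(b) = C1 - b^4/8 + b^3/5 + 5*b^2/18 - 4*b*log(b)/9 - 4*b*log(2)/9 + 19*b/63


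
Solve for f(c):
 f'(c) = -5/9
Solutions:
 f(c) = C1 - 5*c/9


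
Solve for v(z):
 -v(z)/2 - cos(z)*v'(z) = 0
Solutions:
 v(z) = C1*(sin(z) - 1)^(1/4)/(sin(z) + 1)^(1/4)


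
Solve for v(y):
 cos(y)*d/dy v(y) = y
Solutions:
 v(y) = C1 + Integral(y/cos(y), y)


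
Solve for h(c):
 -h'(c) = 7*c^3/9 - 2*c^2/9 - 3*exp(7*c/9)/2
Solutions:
 h(c) = C1 - 7*c^4/36 + 2*c^3/27 + 27*exp(7*c/9)/14


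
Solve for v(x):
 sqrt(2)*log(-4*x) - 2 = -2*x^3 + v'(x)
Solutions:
 v(x) = C1 + x^4/2 + sqrt(2)*x*log(-x) + x*(-2 - sqrt(2) + 2*sqrt(2)*log(2))


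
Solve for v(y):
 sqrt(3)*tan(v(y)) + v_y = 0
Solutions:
 v(y) = pi - asin(C1*exp(-sqrt(3)*y))
 v(y) = asin(C1*exp(-sqrt(3)*y))


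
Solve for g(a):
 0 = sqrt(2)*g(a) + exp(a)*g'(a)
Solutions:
 g(a) = C1*exp(sqrt(2)*exp(-a))


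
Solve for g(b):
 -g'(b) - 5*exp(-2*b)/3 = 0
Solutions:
 g(b) = C1 + 5*exp(-2*b)/6


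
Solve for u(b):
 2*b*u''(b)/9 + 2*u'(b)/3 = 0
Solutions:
 u(b) = C1 + C2/b^2


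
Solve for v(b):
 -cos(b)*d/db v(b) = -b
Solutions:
 v(b) = C1 + Integral(b/cos(b), b)


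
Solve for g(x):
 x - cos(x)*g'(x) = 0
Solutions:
 g(x) = C1 + Integral(x/cos(x), x)


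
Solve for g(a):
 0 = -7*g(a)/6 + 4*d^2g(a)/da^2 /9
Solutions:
 g(a) = C1*exp(-sqrt(42)*a/4) + C2*exp(sqrt(42)*a/4)


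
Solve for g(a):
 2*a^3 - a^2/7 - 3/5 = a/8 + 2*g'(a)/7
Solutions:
 g(a) = C1 + 7*a^4/4 - a^3/6 - 7*a^2/32 - 21*a/10


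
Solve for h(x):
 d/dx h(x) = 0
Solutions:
 h(x) = C1


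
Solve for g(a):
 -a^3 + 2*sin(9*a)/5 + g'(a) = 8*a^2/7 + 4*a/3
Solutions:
 g(a) = C1 + a^4/4 + 8*a^3/21 + 2*a^2/3 + 2*cos(9*a)/45


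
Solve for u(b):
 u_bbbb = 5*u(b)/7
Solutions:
 u(b) = C1*exp(-5^(1/4)*7^(3/4)*b/7) + C2*exp(5^(1/4)*7^(3/4)*b/7) + C3*sin(5^(1/4)*7^(3/4)*b/7) + C4*cos(5^(1/4)*7^(3/4)*b/7)


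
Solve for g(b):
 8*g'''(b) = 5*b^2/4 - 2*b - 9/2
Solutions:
 g(b) = C1 + C2*b + C3*b^2 + b^5/384 - b^4/96 - 3*b^3/32


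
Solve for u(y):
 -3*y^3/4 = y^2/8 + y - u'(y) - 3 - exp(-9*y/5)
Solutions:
 u(y) = C1 + 3*y^4/16 + y^3/24 + y^2/2 - 3*y + 5*exp(-9*y/5)/9


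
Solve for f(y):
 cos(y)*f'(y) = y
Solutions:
 f(y) = C1 + Integral(y/cos(y), y)


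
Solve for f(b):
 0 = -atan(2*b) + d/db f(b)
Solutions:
 f(b) = C1 + b*atan(2*b) - log(4*b^2 + 1)/4


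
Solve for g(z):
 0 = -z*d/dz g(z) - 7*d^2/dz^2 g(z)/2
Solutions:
 g(z) = C1 + C2*erf(sqrt(7)*z/7)


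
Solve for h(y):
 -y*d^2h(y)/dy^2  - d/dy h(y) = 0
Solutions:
 h(y) = C1 + C2*log(y)


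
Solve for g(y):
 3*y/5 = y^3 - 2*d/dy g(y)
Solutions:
 g(y) = C1 + y^4/8 - 3*y^2/20


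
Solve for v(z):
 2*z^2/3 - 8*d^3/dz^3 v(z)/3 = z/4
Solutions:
 v(z) = C1 + C2*z + C3*z^2 + z^5/240 - z^4/256


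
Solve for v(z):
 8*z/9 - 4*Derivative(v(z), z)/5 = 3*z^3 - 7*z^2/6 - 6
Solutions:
 v(z) = C1 - 15*z^4/16 + 35*z^3/72 + 5*z^2/9 + 15*z/2


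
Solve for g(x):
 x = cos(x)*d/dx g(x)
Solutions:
 g(x) = C1 + Integral(x/cos(x), x)


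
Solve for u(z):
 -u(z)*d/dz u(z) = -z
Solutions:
 u(z) = -sqrt(C1 + z^2)
 u(z) = sqrt(C1 + z^2)


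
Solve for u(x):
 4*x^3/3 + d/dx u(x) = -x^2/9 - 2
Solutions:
 u(x) = C1 - x^4/3 - x^3/27 - 2*x


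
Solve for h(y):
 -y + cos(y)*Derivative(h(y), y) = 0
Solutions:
 h(y) = C1 + Integral(y/cos(y), y)


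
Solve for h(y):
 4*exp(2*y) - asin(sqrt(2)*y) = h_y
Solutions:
 h(y) = C1 - y*asin(sqrt(2)*y) - sqrt(2)*sqrt(1 - 2*y^2)/2 + 2*exp(2*y)


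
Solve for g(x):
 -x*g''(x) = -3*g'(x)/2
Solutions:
 g(x) = C1 + C2*x^(5/2)


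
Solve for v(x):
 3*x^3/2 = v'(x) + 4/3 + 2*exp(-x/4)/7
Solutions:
 v(x) = C1 + 3*x^4/8 - 4*x/3 + 8*exp(-x/4)/7


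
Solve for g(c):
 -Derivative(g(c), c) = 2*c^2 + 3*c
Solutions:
 g(c) = C1 - 2*c^3/3 - 3*c^2/2


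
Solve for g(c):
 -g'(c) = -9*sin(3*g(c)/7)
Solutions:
 -9*c + 7*log(cos(3*g(c)/7) - 1)/6 - 7*log(cos(3*g(c)/7) + 1)/6 = C1


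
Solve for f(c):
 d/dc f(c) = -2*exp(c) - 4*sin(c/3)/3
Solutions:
 f(c) = C1 - 2*exp(c) + 4*cos(c/3)


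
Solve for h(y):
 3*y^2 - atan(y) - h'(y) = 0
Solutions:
 h(y) = C1 + y^3 - y*atan(y) + log(y^2 + 1)/2


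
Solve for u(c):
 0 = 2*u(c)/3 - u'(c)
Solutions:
 u(c) = C1*exp(2*c/3)


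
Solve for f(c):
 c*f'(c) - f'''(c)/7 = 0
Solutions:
 f(c) = C1 + Integral(C2*airyai(7^(1/3)*c) + C3*airybi(7^(1/3)*c), c)


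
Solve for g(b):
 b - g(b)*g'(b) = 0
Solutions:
 g(b) = -sqrt(C1 + b^2)
 g(b) = sqrt(C1 + b^2)


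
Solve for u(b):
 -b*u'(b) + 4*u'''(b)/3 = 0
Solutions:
 u(b) = C1 + Integral(C2*airyai(6^(1/3)*b/2) + C3*airybi(6^(1/3)*b/2), b)


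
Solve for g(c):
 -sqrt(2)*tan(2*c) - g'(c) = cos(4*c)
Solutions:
 g(c) = C1 + sqrt(2)*log(cos(2*c))/2 - sin(4*c)/4


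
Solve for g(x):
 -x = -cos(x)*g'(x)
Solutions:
 g(x) = C1 + Integral(x/cos(x), x)


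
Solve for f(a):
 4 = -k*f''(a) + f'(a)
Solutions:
 f(a) = C1 + C2*exp(a/k) + 4*a


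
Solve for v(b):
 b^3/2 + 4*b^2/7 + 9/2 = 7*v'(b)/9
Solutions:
 v(b) = C1 + 9*b^4/56 + 12*b^3/49 + 81*b/14


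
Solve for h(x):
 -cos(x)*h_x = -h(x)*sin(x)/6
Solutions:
 h(x) = C1/cos(x)^(1/6)


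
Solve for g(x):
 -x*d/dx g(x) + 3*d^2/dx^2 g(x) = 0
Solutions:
 g(x) = C1 + C2*erfi(sqrt(6)*x/6)


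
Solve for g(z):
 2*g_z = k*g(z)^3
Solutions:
 g(z) = -sqrt(-1/(C1 + k*z))
 g(z) = sqrt(-1/(C1 + k*z))


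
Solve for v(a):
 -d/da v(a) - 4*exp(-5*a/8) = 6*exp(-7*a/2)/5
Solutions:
 v(a) = C1 + 12*exp(-7*a/2)/35 + 32*exp(-5*a/8)/5


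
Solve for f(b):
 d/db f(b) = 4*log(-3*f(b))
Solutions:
 -Integral(1/(log(-_y) + log(3)), (_y, f(b)))/4 = C1 - b


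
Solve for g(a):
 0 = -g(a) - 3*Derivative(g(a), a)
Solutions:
 g(a) = C1*exp(-a/3)


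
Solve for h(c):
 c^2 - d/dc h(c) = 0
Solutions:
 h(c) = C1 + c^3/3


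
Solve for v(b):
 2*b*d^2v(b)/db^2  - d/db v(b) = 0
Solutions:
 v(b) = C1 + C2*b^(3/2)


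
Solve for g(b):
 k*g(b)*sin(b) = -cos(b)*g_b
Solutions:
 g(b) = C1*exp(k*log(cos(b)))


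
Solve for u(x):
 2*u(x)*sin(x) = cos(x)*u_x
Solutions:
 u(x) = C1/cos(x)^2


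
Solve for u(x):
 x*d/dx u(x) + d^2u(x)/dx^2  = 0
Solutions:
 u(x) = C1 + C2*erf(sqrt(2)*x/2)


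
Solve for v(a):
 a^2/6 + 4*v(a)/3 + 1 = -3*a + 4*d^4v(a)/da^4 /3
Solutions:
 v(a) = C1*exp(-a) + C2*exp(a) + C3*sin(a) + C4*cos(a) - a^2/8 - 9*a/4 - 3/4


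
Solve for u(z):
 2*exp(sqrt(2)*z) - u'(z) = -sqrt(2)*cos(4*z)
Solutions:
 u(z) = C1 + sqrt(2)*exp(sqrt(2)*z) + sqrt(2)*sin(4*z)/4


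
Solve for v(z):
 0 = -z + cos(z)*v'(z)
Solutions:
 v(z) = C1 + Integral(z/cos(z), z)


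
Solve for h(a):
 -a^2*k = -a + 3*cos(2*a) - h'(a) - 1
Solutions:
 h(a) = C1 + a^3*k/3 - a^2/2 - a + 3*sin(2*a)/2


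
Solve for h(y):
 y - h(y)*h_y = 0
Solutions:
 h(y) = -sqrt(C1 + y^2)
 h(y) = sqrt(C1 + y^2)


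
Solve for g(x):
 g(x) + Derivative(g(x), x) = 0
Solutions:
 g(x) = C1*exp(-x)


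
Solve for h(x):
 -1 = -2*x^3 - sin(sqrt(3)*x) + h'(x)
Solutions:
 h(x) = C1 + x^4/2 - x - sqrt(3)*cos(sqrt(3)*x)/3


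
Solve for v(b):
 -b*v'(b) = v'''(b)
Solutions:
 v(b) = C1 + Integral(C2*airyai(-b) + C3*airybi(-b), b)


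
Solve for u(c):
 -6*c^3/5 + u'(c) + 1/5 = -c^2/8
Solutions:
 u(c) = C1 + 3*c^4/10 - c^3/24 - c/5


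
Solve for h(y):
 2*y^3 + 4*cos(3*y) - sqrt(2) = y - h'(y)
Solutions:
 h(y) = C1 - y^4/2 + y^2/2 + sqrt(2)*y - 4*sin(3*y)/3


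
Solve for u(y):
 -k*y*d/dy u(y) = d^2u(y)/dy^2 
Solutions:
 u(y) = Piecewise((-sqrt(2)*sqrt(pi)*C1*erf(sqrt(2)*sqrt(k)*y/2)/(2*sqrt(k)) - C2, (k > 0) | (k < 0)), (-C1*y - C2, True))


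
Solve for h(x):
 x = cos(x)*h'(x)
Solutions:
 h(x) = C1 + Integral(x/cos(x), x)


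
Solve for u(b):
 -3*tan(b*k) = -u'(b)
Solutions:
 u(b) = C1 + 3*Piecewise((-log(cos(b*k))/k, Ne(k, 0)), (0, True))


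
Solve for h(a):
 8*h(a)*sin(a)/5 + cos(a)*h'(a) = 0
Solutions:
 h(a) = C1*cos(a)^(8/5)


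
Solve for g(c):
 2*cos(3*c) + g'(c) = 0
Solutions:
 g(c) = C1 - 2*sin(3*c)/3


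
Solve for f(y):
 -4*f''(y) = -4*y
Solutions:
 f(y) = C1 + C2*y + y^3/6


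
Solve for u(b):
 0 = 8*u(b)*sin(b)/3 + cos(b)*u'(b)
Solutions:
 u(b) = C1*cos(b)^(8/3)


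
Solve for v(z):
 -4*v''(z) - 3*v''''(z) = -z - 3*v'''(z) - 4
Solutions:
 v(z) = C1 + C2*z + z^3/24 + 19*z^2/32 + (C3*sin(sqrt(39)*z/6) + C4*cos(sqrt(39)*z/6))*exp(z/2)


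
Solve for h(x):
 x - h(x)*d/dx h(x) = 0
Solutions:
 h(x) = -sqrt(C1 + x^2)
 h(x) = sqrt(C1 + x^2)


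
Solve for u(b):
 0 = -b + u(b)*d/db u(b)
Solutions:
 u(b) = -sqrt(C1 + b^2)
 u(b) = sqrt(C1 + b^2)


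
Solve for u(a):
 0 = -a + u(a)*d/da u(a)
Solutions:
 u(a) = -sqrt(C1 + a^2)
 u(a) = sqrt(C1 + a^2)


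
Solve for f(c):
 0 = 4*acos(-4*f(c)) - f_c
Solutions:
 Integral(1/acos(-4*_y), (_y, f(c))) = C1 + 4*c


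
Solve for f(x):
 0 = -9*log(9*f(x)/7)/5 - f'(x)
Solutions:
 5*Integral(1/(log(_y) - log(7) + 2*log(3)), (_y, f(x)))/9 = C1 - x


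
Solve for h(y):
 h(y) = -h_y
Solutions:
 h(y) = C1*exp(-y)


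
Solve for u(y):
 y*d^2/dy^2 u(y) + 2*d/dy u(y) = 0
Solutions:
 u(y) = C1 + C2/y


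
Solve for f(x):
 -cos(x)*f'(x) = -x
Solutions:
 f(x) = C1 + Integral(x/cos(x), x)


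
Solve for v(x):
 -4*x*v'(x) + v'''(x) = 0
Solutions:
 v(x) = C1 + Integral(C2*airyai(2^(2/3)*x) + C3*airybi(2^(2/3)*x), x)


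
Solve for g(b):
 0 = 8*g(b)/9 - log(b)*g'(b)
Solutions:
 g(b) = C1*exp(8*li(b)/9)


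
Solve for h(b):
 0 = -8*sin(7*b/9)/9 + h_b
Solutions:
 h(b) = C1 - 8*cos(7*b/9)/7


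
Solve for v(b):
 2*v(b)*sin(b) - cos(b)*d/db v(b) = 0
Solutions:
 v(b) = C1/cos(b)^2


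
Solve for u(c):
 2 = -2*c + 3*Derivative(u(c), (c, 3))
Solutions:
 u(c) = C1 + C2*c + C3*c^2 + c^4/36 + c^3/9


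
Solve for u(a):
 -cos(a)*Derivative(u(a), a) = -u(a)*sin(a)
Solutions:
 u(a) = C1/cos(a)


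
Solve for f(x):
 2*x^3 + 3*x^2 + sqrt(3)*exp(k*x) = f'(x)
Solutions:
 f(x) = C1 + x^4/2 + x^3 + sqrt(3)*exp(k*x)/k


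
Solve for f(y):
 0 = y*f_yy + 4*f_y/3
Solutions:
 f(y) = C1 + C2/y^(1/3)


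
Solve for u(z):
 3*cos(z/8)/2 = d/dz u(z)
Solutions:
 u(z) = C1 + 12*sin(z/8)


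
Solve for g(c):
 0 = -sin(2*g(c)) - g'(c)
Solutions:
 g(c) = pi - acos((-C1 - exp(4*c))/(C1 - exp(4*c)))/2
 g(c) = acos((-C1 - exp(4*c))/(C1 - exp(4*c)))/2


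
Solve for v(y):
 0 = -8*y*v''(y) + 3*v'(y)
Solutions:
 v(y) = C1 + C2*y^(11/8)


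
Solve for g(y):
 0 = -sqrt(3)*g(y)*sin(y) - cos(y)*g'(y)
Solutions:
 g(y) = C1*cos(y)^(sqrt(3))


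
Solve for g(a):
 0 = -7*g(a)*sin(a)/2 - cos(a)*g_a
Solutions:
 g(a) = C1*cos(a)^(7/2)


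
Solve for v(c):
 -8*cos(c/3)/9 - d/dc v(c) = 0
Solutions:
 v(c) = C1 - 8*sin(c/3)/3


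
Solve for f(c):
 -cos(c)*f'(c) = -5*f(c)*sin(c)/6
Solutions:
 f(c) = C1/cos(c)^(5/6)


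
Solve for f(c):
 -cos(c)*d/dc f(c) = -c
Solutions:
 f(c) = C1 + Integral(c/cos(c), c)


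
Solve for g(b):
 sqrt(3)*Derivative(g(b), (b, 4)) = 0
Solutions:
 g(b) = C1 + C2*b + C3*b^2 + C4*b^3


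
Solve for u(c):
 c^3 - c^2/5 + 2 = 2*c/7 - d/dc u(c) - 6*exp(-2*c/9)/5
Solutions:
 u(c) = C1 - c^4/4 + c^3/15 + c^2/7 - 2*c + 27*exp(-2*c/9)/5


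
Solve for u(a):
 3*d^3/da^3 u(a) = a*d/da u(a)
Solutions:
 u(a) = C1 + Integral(C2*airyai(3^(2/3)*a/3) + C3*airybi(3^(2/3)*a/3), a)


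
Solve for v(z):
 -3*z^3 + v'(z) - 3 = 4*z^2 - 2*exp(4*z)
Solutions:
 v(z) = C1 + 3*z^4/4 + 4*z^3/3 + 3*z - exp(4*z)/2


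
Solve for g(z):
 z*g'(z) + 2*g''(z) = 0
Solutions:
 g(z) = C1 + C2*erf(z/2)


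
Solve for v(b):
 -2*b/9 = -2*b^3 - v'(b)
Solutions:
 v(b) = C1 - b^4/2 + b^2/9


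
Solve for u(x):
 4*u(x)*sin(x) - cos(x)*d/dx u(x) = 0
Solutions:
 u(x) = C1/cos(x)^4


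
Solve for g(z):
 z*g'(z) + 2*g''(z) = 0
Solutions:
 g(z) = C1 + C2*erf(z/2)


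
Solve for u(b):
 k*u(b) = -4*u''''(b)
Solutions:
 u(b) = C1*exp(-sqrt(2)*b*(-k)^(1/4)/2) + C2*exp(sqrt(2)*b*(-k)^(1/4)/2) + C3*exp(-sqrt(2)*I*b*(-k)^(1/4)/2) + C4*exp(sqrt(2)*I*b*(-k)^(1/4)/2)


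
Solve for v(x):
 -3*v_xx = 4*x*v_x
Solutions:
 v(x) = C1 + C2*erf(sqrt(6)*x/3)


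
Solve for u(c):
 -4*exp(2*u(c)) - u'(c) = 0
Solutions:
 u(c) = log(-sqrt(-1/(C1 - 4*c))) - log(2)/2
 u(c) = log(-1/(C1 - 4*c))/2 - log(2)/2


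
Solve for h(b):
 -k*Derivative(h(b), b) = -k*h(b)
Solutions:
 h(b) = C1*exp(b)


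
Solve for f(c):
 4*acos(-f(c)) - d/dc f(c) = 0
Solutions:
 Integral(1/acos(-_y), (_y, f(c))) = C1 + 4*c


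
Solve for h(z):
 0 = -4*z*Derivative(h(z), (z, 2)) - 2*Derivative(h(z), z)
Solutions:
 h(z) = C1 + C2*sqrt(z)


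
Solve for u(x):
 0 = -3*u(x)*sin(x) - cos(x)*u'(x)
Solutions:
 u(x) = C1*cos(x)^3


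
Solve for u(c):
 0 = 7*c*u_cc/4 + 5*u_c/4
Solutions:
 u(c) = C1 + C2*c^(2/7)


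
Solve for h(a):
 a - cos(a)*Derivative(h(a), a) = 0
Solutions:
 h(a) = C1 + Integral(a/cos(a), a)


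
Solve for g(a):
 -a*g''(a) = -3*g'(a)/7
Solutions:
 g(a) = C1 + C2*a^(10/7)


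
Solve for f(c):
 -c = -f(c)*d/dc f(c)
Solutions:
 f(c) = -sqrt(C1 + c^2)
 f(c) = sqrt(C1 + c^2)


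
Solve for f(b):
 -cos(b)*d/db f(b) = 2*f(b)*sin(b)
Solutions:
 f(b) = C1*cos(b)^2


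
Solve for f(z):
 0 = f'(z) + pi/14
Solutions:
 f(z) = C1 - pi*z/14


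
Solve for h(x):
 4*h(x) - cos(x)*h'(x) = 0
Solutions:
 h(x) = C1*(sin(x)^2 + 2*sin(x) + 1)/(sin(x)^2 - 2*sin(x) + 1)


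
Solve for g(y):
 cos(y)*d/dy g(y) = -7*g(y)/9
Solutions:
 g(y) = C1*(sin(y) - 1)^(7/18)/(sin(y) + 1)^(7/18)


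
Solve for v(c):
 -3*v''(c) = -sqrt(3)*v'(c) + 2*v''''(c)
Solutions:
 v(c) = C1 + C2*exp(2^(1/3)*3^(1/6)*c*(-3^(2/3)*(3 + sqrt(15))^(1/3) + 3*2^(1/3)/(3 + sqrt(15))^(1/3))/12)*sin(6^(1/3)*c*(6^(1/3)/(3 + sqrt(15))^(1/3) + (3 + sqrt(15))^(1/3))/4) + C3*exp(2^(1/3)*3^(1/6)*c*(-3^(2/3)*(3 + sqrt(15))^(1/3) + 3*2^(1/3)/(3 + sqrt(15))^(1/3))/12)*cos(6^(1/3)*c*(6^(1/3)/(3 + sqrt(15))^(1/3) + (3 + sqrt(15))^(1/3))/4) + C4*exp(-2^(1/3)*3^(1/6)*c*(-3^(2/3)*(3 + sqrt(15))^(1/3) + 3*2^(1/3)/(3 + sqrt(15))^(1/3))/6)


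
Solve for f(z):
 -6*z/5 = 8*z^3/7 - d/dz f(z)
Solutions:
 f(z) = C1 + 2*z^4/7 + 3*z^2/5


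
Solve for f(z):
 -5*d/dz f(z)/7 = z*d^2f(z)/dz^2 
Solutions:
 f(z) = C1 + C2*z^(2/7)


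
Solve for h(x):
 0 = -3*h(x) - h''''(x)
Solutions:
 h(x) = (C1*sin(sqrt(2)*3^(1/4)*x/2) + C2*cos(sqrt(2)*3^(1/4)*x/2))*exp(-sqrt(2)*3^(1/4)*x/2) + (C3*sin(sqrt(2)*3^(1/4)*x/2) + C4*cos(sqrt(2)*3^(1/4)*x/2))*exp(sqrt(2)*3^(1/4)*x/2)


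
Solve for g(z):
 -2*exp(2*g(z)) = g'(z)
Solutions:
 g(z) = log(-sqrt(-1/(C1 - 2*z))) - log(2)/2
 g(z) = log(-1/(C1 - 2*z))/2 - log(2)/2


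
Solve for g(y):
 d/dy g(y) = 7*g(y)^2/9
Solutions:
 g(y) = -9/(C1 + 7*y)


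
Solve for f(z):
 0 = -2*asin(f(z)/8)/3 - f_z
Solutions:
 Integral(1/asin(_y/8), (_y, f(z))) = C1 - 2*z/3


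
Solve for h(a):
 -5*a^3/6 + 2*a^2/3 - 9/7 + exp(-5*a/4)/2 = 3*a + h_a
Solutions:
 h(a) = C1 - 5*a^4/24 + 2*a^3/9 - 3*a^2/2 - 9*a/7 - 2*exp(-5*a/4)/5


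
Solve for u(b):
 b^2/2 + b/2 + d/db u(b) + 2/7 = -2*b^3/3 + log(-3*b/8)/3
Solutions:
 u(b) = C1 - b^4/6 - b^3/6 - b^2/4 + b*log(-b)/3 + b*(-log(2) - 13/21 + log(3)/3)


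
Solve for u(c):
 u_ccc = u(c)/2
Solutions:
 u(c) = C3*exp(2^(2/3)*c/2) + (C1*sin(2^(2/3)*sqrt(3)*c/4) + C2*cos(2^(2/3)*sqrt(3)*c/4))*exp(-2^(2/3)*c/4)


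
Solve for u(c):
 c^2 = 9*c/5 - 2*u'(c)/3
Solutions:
 u(c) = C1 - c^3/2 + 27*c^2/20


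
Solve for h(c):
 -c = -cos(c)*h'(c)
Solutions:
 h(c) = C1 + Integral(c/cos(c), c)


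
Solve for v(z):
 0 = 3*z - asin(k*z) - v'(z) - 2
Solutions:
 v(z) = C1 + 3*z^2/2 - 2*z - Piecewise((z*asin(k*z) + sqrt(-k^2*z^2 + 1)/k, Ne(k, 0)), (0, True))


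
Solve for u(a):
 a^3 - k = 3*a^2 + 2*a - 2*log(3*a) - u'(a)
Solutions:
 u(a) = C1 - a^4/4 + a^3 + a^2 + a*k - 2*a*log(a) - a*log(9) + 2*a


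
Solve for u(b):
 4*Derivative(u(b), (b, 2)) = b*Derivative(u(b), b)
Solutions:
 u(b) = C1 + C2*erfi(sqrt(2)*b/4)


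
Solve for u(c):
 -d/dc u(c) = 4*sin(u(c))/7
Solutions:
 4*c/7 + log(cos(u(c)) - 1)/2 - log(cos(u(c)) + 1)/2 = C1


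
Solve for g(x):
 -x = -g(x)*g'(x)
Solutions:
 g(x) = -sqrt(C1 + x^2)
 g(x) = sqrt(C1 + x^2)


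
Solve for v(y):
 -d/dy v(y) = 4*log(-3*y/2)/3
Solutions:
 v(y) = C1 - 4*y*log(-y)/3 + 4*y*(-log(3) + log(2) + 1)/3


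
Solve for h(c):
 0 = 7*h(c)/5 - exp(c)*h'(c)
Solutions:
 h(c) = C1*exp(-7*exp(-c)/5)


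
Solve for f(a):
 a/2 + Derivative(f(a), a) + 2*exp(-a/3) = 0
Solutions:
 f(a) = C1 - a^2/4 + 6*exp(-a/3)


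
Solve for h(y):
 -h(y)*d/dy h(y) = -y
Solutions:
 h(y) = -sqrt(C1 + y^2)
 h(y) = sqrt(C1 + y^2)


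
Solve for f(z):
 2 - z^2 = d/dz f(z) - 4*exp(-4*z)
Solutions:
 f(z) = C1 - z^3/3 + 2*z - exp(-4*z)


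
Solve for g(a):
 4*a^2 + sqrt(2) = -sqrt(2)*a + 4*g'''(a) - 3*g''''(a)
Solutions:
 g(a) = C1 + C2*a + C3*a^2 + C4*exp(4*a/3) + a^5/60 + a^4*(sqrt(2) + 6)/96 + a^3*(7*sqrt(2) + 18)/96


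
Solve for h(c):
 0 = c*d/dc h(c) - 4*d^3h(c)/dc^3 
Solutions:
 h(c) = C1 + Integral(C2*airyai(2^(1/3)*c/2) + C3*airybi(2^(1/3)*c/2), c)


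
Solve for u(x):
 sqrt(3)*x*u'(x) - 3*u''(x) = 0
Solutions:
 u(x) = C1 + C2*erfi(sqrt(2)*3^(3/4)*x/6)


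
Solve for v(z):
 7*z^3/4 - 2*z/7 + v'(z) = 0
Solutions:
 v(z) = C1 - 7*z^4/16 + z^2/7


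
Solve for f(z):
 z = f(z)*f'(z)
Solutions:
 f(z) = -sqrt(C1 + z^2)
 f(z) = sqrt(C1 + z^2)


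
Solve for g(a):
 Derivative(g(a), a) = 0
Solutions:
 g(a) = C1


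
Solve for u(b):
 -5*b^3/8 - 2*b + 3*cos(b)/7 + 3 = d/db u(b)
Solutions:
 u(b) = C1 - 5*b^4/32 - b^2 + 3*b + 3*sin(b)/7


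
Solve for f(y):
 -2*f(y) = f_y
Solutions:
 f(y) = C1*exp(-2*y)


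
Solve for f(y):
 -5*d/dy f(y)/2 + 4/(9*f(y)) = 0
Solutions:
 f(y) = -sqrt(C1 + 80*y)/15
 f(y) = sqrt(C1 + 80*y)/15


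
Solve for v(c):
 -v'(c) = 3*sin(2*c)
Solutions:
 v(c) = C1 + 3*cos(2*c)/2


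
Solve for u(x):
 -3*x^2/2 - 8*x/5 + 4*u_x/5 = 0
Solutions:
 u(x) = C1 + 5*x^3/8 + x^2


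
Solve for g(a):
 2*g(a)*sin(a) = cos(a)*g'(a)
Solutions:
 g(a) = C1/cos(a)^2


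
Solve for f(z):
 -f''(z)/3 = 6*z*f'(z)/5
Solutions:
 f(z) = C1 + C2*erf(3*sqrt(5)*z/5)


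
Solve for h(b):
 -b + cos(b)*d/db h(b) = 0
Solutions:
 h(b) = C1 + Integral(b/cos(b), b)


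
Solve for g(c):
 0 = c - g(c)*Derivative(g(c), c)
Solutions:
 g(c) = -sqrt(C1 + c^2)
 g(c) = sqrt(C1 + c^2)


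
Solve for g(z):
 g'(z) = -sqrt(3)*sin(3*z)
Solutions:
 g(z) = C1 + sqrt(3)*cos(3*z)/3


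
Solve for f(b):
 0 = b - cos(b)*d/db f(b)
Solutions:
 f(b) = C1 + Integral(b/cos(b), b)


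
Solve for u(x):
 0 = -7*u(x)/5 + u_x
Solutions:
 u(x) = C1*exp(7*x/5)


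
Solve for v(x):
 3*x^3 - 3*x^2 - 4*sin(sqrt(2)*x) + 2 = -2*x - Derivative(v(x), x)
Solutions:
 v(x) = C1 - 3*x^4/4 + x^3 - x^2 - 2*x - 2*sqrt(2)*cos(sqrt(2)*x)


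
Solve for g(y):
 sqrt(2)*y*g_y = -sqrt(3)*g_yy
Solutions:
 g(y) = C1 + C2*erf(6^(3/4)*y/6)


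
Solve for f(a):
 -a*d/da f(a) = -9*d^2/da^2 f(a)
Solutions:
 f(a) = C1 + C2*erfi(sqrt(2)*a/6)


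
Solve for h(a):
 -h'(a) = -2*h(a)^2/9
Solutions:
 h(a) = -9/(C1 + 2*a)


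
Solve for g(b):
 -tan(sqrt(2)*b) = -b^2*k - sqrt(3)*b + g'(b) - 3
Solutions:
 g(b) = C1 + b^3*k/3 + sqrt(3)*b^2/2 + 3*b + sqrt(2)*log(cos(sqrt(2)*b))/2


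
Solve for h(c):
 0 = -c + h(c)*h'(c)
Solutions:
 h(c) = -sqrt(C1 + c^2)
 h(c) = sqrt(C1 + c^2)


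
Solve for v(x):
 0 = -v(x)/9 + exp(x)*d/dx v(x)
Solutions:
 v(x) = C1*exp(-exp(-x)/9)


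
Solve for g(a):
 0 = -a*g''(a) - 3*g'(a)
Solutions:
 g(a) = C1 + C2/a^2


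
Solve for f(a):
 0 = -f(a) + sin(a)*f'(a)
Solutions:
 f(a) = C1*sqrt(cos(a) - 1)/sqrt(cos(a) + 1)


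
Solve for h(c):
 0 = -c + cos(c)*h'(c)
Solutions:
 h(c) = C1 + Integral(c/cos(c), c)


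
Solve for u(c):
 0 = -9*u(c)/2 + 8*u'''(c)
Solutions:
 u(c) = C3*exp(6^(2/3)*c/4) + (C1*sin(3*2^(2/3)*3^(1/6)*c/8) + C2*cos(3*2^(2/3)*3^(1/6)*c/8))*exp(-6^(2/3)*c/8)


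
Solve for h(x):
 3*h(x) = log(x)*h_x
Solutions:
 h(x) = C1*exp(3*li(x))


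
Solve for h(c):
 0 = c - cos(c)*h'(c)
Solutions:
 h(c) = C1 + Integral(c/cos(c), c)


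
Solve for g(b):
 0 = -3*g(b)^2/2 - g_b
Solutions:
 g(b) = 2/(C1 + 3*b)


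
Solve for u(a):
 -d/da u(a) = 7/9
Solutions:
 u(a) = C1 - 7*a/9


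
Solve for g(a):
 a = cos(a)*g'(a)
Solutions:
 g(a) = C1 + Integral(a/cos(a), a)


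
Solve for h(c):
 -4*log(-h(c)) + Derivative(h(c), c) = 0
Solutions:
 -li(-h(c)) = C1 + 4*c


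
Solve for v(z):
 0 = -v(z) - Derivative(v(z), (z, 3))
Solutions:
 v(z) = C3*exp(-z) + (C1*sin(sqrt(3)*z/2) + C2*cos(sqrt(3)*z/2))*exp(z/2)


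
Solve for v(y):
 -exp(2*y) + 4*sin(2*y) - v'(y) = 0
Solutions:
 v(y) = C1 - exp(2*y)/2 - 2*cos(2*y)


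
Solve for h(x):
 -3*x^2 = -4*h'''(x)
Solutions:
 h(x) = C1 + C2*x + C3*x^2 + x^5/80


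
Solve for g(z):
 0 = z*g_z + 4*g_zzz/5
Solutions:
 g(z) = C1 + Integral(C2*airyai(-10^(1/3)*z/2) + C3*airybi(-10^(1/3)*z/2), z)


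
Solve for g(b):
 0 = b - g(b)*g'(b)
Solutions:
 g(b) = -sqrt(C1 + b^2)
 g(b) = sqrt(C1 + b^2)


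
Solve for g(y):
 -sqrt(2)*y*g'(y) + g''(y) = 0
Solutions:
 g(y) = C1 + C2*erfi(2^(3/4)*y/2)


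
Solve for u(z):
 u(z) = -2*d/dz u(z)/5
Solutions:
 u(z) = C1*exp(-5*z/2)


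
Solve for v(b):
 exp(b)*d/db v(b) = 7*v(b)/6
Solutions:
 v(b) = C1*exp(-7*exp(-b)/6)


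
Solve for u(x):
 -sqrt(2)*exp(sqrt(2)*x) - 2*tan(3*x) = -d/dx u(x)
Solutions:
 u(x) = C1 + exp(sqrt(2)*x) - 2*log(cos(3*x))/3


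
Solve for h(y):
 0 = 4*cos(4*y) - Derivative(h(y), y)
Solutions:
 h(y) = C1 + sin(4*y)


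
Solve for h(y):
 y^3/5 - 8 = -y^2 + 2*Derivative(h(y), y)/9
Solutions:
 h(y) = C1 + 9*y^4/40 + 3*y^3/2 - 36*y


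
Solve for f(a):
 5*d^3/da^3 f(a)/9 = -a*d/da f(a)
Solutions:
 f(a) = C1 + Integral(C2*airyai(-15^(2/3)*a/5) + C3*airybi(-15^(2/3)*a/5), a)


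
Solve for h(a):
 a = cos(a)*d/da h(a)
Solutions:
 h(a) = C1 + Integral(a/cos(a), a)


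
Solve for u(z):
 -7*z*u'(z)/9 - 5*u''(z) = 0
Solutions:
 u(z) = C1 + C2*erf(sqrt(70)*z/30)


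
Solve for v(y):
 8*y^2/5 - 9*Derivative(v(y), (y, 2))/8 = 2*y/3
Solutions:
 v(y) = C1 + C2*y + 16*y^4/135 - 8*y^3/81


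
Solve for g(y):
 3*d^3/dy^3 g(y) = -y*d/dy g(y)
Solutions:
 g(y) = C1 + Integral(C2*airyai(-3^(2/3)*y/3) + C3*airybi(-3^(2/3)*y/3), y)


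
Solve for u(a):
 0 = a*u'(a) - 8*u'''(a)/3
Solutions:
 u(a) = C1 + Integral(C2*airyai(3^(1/3)*a/2) + C3*airybi(3^(1/3)*a/2), a)


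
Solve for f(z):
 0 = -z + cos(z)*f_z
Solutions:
 f(z) = C1 + Integral(z/cos(z), z)


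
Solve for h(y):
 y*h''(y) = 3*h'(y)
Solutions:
 h(y) = C1 + C2*y^4


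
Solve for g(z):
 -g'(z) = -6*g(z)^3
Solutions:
 g(z) = -sqrt(2)*sqrt(-1/(C1 + 6*z))/2
 g(z) = sqrt(2)*sqrt(-1/(C1 + 6*z))/2


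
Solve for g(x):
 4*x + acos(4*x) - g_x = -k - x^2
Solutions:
 g(x) = C1 + k*x + x^3/3 + 2*x^2 + x*acos(4*x) - sqrt(1 - 16*x^2)/4


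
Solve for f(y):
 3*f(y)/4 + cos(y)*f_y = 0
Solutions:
 f(y) = C1*(sin(y) - 1)^(3/8)/(sin(y) + 1)^(3/8)


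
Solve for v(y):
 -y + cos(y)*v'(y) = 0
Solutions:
 v(y) = C1 + Integral(y/cos(y), y)


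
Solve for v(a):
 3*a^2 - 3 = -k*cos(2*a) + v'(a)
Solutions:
 v(a) = C1 + a^3 - 3*a + k*sin(2*a)/2


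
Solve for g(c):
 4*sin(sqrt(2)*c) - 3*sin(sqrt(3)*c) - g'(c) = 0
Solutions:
 g(c) = C1 - 2*sqrt(2)*cos(sqrt(2)*c) + sqrt(3)*cos(sqrt(3)*c)


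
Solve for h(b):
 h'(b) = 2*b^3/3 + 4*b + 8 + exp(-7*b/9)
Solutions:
 h(b) = C1 + b^4/6 + 2*b^2 + 8*b - 9*exp(-7*b/9)/7


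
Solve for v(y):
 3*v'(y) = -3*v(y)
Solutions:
 v(y) = C1*exp(-y)


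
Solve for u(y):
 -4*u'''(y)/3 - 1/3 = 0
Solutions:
 u(y) = C1 + C2*y + C3*y^2 - y^3/24


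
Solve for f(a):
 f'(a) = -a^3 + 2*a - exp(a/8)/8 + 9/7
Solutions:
 f(a) = C1 - a^4/4 + a^2 + 9*a/7 - exp(a)^(1/8)


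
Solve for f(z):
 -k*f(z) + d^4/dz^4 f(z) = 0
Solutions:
 f(z) = C1*exp(-k^(1/4)*z) + C2*exp(k^(1/4)*z) + C3*exp(-I*k^(1/4)*z) + C4*exp(I*k^(1/4)*z)


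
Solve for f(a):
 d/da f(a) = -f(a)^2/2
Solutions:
 f(a) = 2/(C1 + a)


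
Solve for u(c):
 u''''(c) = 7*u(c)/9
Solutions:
 u(c) = C1*exp(-sqrt(3)*7^(1/4)*c/3) + C2*exp(sqrt(3)*7^(1/4)*c/3) + C3*sin(sqrt(3)*7^(1/4)*c/3) + C4*cos(sqrt(3)*7^(1/4)*c/3)


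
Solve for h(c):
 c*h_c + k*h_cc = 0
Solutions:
 h(c) = C1 + C2*sqrt(k)*erf(sqrt(2)*c*sqrt(1/k)/2)


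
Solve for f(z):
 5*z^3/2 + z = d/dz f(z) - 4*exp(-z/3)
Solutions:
 f(z) = C1 + 5*z^4/8 + z^2/2 - 12*exp(-z/3)


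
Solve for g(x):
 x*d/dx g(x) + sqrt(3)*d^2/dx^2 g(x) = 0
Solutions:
 g(x) = C1 + C2*erf(sqrt(2)*3^(3/4)*x/6)


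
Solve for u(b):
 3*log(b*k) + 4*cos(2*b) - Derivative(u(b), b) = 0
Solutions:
 u(b) = C1 + 3*b*log(b*k) - 3*b + 2*sin(2*b)


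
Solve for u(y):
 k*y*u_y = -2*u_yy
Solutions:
 u(y) = Piecewise((-sqrt(pi)*C1*erf(sqrt(k)*y/2)/sqrt(k) - C2, (k > 0) | (k < 0)), (-C1*y - C2, True))


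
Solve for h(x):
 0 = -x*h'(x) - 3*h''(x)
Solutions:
 h(x) = C1 + C2*erf(sqrt(6)*x/6)


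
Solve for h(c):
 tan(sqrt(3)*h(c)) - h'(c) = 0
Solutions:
 h(c) = sqrt(3)*(pi - asin(C1*exp(sqrt(3)*c)))/3
 h(c) = sqrt(3)*asin(C1*exp(sqrt(3)*c))/3


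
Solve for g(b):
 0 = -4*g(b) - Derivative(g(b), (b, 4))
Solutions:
 g(b) = (C1*sin(b) + C2*cos(b))*exp(-b) + (C3*sin(b) + C4*cos(b))*exp(b)


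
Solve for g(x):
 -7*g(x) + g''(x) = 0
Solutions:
 g(x) = C1*exp(-sqrt(7)*x) + C2*exp(sqrt(7)*x)


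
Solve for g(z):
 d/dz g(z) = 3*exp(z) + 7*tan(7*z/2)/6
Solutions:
 g(z) = C1 + 3*exp(z) - log(cos(7*z/2))/3


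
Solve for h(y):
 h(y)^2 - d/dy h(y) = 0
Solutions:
 h(y) = -1/(C1 + y)


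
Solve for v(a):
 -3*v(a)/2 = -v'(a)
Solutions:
 v(a) = C1*exp(3*a/2)


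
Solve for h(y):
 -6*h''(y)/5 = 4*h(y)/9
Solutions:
 h(y) = C1*sin(sqrt(30)*y/9) + C2*cos(sqrt(30)*y/9)


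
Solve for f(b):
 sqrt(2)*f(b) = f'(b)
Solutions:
 f(b) = C1*exp(sqrt(2)*b)


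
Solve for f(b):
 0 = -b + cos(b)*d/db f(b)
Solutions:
 f(b) = C1 + Integral(b/cos(b), b)


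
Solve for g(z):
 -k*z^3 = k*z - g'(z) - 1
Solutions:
 g(z) = C1 + k*z^4/4 + k*z^2/2 - z


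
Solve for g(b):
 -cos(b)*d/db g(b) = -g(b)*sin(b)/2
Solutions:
 g(b) = C1/sqrt(cos(b))


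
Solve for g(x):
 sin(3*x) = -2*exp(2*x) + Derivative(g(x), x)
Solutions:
 g(x) = C1 + exp(2*x) - cos(3*x)/3


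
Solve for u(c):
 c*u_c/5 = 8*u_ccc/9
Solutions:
 u(c) = C1 + Integral(C2*airyai(15^(2/3)*c/10) + C3*airybi(15^(2/3)*c/10), c)


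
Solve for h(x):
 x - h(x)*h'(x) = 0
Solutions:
 h(x) = -sqrt(C1 + x^2)
 h(x) = sqrt(C1 + x^2)


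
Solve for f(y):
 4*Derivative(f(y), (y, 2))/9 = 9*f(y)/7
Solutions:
 f(y) = C1*exp(-9*sqrt(7)*y/14) + C2*exp(9*sqrt(7)*y/14)


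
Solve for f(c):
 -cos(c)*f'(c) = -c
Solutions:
 f(c) = C1 + Integral(c/cos(c), c)


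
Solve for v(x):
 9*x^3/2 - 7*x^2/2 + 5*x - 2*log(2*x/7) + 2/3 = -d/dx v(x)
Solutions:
 v(x) = C1 - 9*x^4/8 + 7*x^3/6 - 5*x^2/2 + 2*x*log(x) - 2*x*log(7) - 8*x/3 + 2*x*log(2)


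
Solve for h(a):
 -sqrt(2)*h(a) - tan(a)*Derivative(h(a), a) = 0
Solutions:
 h(a) = C1/sin(a)^(sqrt(2))


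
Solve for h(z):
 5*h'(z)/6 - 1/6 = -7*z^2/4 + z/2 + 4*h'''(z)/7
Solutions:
 h(z) = C1 + C2*exp(-sqrt(210)*z/12) + C3*exp(sqrt(210)*z/12) - 7*z^3/10 + 3*z^2/10 - 67*z/25


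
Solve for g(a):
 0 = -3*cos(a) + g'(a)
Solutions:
 g(a) = C1 + 3*sin(a)


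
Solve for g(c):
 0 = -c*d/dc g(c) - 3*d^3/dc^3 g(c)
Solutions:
 g(c) = C1 + Integral(C2*airyai(-3^(2/3)*c/3) + C3*airybi(-3^(2/3)*c/3), c)


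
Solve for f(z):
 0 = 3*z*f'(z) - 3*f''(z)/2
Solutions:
 f(z) = C1 + C2*erfi(z)


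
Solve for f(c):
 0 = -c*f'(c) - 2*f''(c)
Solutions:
 f(c) = C1 + C2*erf(c/2)


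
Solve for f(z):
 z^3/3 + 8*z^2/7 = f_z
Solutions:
 f(z) = C1 + z^4/12 + 8*z^3/21


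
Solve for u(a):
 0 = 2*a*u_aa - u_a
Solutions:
 u(a) = C1 + C2*a^(3/2)


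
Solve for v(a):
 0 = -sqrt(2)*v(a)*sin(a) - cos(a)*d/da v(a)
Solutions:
 v(a) = C1*cos(a)^(sqrt(2))


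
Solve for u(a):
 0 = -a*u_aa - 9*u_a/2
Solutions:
 u(a) = C1 + C2/a^(7/2)


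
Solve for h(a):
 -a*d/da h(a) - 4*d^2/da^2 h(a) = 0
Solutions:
 h(a) = C1 + C2*erf(sqrt(2)*a/4)


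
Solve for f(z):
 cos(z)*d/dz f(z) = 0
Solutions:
 f(z) = C1


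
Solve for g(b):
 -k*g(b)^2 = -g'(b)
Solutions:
 g(b) = -1/(C1 + b*k)


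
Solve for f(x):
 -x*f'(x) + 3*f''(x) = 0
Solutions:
 f(x) = C1 + C2*erfi(sqrt(6)*x/6)


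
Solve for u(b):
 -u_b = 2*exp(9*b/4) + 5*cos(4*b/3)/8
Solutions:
 u(b) = C1 - 8*exp(9*b/4)/9 - 15*sin(4*b/3)/32


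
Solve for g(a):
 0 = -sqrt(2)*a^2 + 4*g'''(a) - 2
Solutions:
 g(a) = C1 + C2*a + C3*a^2 + sqrt(2)*a^5/240 + a^3/12


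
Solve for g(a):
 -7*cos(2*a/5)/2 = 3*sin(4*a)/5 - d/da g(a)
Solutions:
 g(a) = C1 + 35*sin(2*a/5)/4 - 3*cos(4*a)/20


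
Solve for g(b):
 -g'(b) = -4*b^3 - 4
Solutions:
 g(b) = C1 + b^4 + 4*b


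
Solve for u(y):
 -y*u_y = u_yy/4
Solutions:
 u(y) = C1 + C2*erf(sqrt(2)*y)


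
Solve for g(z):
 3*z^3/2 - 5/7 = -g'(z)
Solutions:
 g(z) = C1 - 3*z^4/8 + 5*z/7


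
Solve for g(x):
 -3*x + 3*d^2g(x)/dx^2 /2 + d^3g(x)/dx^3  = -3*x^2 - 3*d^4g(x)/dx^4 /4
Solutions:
 g(x) = C1 + C2*x - x^4/6 + 7*x^3/9 - 5*x^2/9 + (C3*sin(sqrt(14)*x/3) + C4*cos(sqrt(14)*x/3))*exp(-2*x/3)


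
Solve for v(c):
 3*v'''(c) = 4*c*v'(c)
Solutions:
 v(c) = C1 + Integral(C2*airyai(6^(2/3)*c/3) + C3*airybi(6^(2/3)*c/3), c)


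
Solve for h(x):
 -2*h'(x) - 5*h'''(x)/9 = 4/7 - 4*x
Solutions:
 h(x) = C1 + C2*sin(3*sqrt(10)*x/5) + C3*cos(3*sqrt(10)*x/5) + x^2 - 2*x/7


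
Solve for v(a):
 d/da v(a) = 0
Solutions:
 v(a) = C1


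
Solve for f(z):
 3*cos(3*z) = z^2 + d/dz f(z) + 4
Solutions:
 f(z) = C1 - z^3/3 - 4*z + sin(3*z)


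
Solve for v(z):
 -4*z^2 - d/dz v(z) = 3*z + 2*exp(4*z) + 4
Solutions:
 v(z) = C1 - 4*z^3/3 - 3*z^2/2 - 4*z - exp(4*z)/2


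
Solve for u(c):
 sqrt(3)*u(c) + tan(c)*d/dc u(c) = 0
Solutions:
 u(c) = C1/sin(c)^(sqrt(3))


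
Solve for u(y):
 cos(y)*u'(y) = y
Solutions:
 u(y) = C1 + Integral(y/cos(y), y)


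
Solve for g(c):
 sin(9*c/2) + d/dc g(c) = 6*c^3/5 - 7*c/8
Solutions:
 g(c) = C1 + 3*c^4/10 - 7*c^2/16 + 2*cos(9*c/2)/9


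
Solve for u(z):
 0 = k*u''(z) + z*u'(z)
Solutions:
 u(z) = C1 + C2*sqrt(k)*erf(sqrt(2)*z*sqrt(1/k)/2)


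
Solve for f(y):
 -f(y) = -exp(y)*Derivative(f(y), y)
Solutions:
 f(y) = C1*exp(-exp(-y))


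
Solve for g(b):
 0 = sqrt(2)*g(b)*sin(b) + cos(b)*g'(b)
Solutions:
 g(b) = C1*cos(b)^(sqrt(2))


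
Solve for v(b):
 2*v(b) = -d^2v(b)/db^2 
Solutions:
 v(b) = C1*sin(sqrt(2)*b) + C2*cos(sqrt(2)*b)


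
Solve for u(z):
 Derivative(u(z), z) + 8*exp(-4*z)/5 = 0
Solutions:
 u(z) = C1 + 2*exp(-4*z)/5


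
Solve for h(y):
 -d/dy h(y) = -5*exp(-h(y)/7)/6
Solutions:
 h(y) = 7*log(C1 + 5*y/42)


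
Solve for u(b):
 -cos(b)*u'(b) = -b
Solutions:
 u(b) = C1 + Integral(b/cos(b), b)


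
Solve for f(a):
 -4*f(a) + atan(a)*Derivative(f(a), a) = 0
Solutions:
 f(a) = C1*exp(4*Integral(1/atan(a), a))


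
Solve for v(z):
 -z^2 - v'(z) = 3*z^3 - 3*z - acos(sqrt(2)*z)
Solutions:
 v(z) = C1 - 3*z^4/4 - z^3/3 + 3*z^2/2 + z*acos(sqrt(2)*z) - sqrt(2)*sqrt(1 - 2*z^2)/2


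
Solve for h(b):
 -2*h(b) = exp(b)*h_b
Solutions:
 h(b) = C1*exp(2*exp(-b))


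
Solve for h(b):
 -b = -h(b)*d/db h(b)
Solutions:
 h(b) = -sqrt(C1 + b^2)
 h(b) = sqrt(C1 + b^2)


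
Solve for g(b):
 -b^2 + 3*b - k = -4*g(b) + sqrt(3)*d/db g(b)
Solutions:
 g(b) = C1*exp(4*sqrt(3)*b/3) + b^2/4 - 3*b/4 + sqrt(3)*b/8 + k/4 - 3*sqrt(3)/16 + 3/32


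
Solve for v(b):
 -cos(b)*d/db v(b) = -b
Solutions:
 v(b) = C1 + Integral(b/cos(b), b)


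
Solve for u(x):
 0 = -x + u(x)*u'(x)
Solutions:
 u(x) = -sqrt(C1 + x^2)
 u(x) = sqrt(C1 + x^2)


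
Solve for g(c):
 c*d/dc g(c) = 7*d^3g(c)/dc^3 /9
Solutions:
 g(c) = C1 + Integral(C2*airyai(21^(2/3)*c/7) + C3*airybi(21^(2/3)*c/7), c)


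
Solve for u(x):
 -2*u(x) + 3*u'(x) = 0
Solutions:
 u(x) = C1*exp(2*x/3)
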